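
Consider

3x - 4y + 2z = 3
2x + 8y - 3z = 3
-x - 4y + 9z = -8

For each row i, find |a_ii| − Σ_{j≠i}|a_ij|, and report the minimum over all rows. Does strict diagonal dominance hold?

-3

row 1: |3| − (4+2) = -3
row 2: |8| − (2+3) = 3
row 3: |9| − (1+4) = 4
minimum over rows = -3 → not strictly diagonally dominant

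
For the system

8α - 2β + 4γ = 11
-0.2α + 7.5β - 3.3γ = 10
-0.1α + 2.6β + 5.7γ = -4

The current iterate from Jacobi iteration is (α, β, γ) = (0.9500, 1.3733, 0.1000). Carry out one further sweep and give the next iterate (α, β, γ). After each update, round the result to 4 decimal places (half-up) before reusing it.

(1.6683, 1.4027, -1.3115)

One sweep:
  α = (11 - (-2)·1.3733 - (4)·0.1000) / (8) = 1.6683
  β = (10 - (-0.2)·0.9500 - (-3.3)·0.1000) / (7.5) = 1.4027
  γ = (-4 - (-0.1)·0.9500 - (2.6)·1.3733) / (5.7) = -1.3115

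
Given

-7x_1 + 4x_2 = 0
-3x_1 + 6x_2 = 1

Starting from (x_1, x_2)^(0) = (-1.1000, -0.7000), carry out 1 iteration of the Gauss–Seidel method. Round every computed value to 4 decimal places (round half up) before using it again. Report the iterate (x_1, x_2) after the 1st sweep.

(-0.4000, -0.0333)

Iteration 1:
  x_1 = (0 - (4)·-0.7000) / (-7) = -0.4000
  x_2 = (1 - (-3)·-0.4000) / (6) = -0.0333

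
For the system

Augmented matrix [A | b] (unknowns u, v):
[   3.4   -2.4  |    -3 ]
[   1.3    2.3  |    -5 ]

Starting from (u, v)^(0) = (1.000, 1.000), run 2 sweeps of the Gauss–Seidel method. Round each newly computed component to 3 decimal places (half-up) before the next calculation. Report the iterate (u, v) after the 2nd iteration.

(-2.346, -0.848)

Iteration 1:
  u = (-3 - (-2.4)·1.000) / (3.4) = -0.176
  v = (-5 - (1.3)·-0.176) / (2.3) = -2.074
Iteration 2:
  u = (-3 - (-2.4)·-2.074) / (3.4) = -2.346
  v = (-5 - (1.3)·-2.346) / (2.3) = -0.848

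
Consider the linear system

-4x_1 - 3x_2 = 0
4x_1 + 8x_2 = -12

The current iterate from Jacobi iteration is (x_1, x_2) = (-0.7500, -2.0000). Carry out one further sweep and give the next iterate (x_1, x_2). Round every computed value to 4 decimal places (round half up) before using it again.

(1.5000, -1.1250)

One sweep:
  x_1 = (0 - (-3)·-2.0000) / (-4) = 1.5000
  x_2 = (-12 - (4)·-0.7500) / (8) = -1.1250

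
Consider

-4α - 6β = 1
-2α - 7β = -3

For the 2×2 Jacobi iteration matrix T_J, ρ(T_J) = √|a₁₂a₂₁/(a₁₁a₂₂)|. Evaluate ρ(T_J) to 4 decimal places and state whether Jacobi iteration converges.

a₁₂a₂₁/(a₁₁a₂₂) = (-6)·(-2) / ((-4)·(-7)) = 0.428571
ρ = √|0.428571| = √0.428571 = 0.6547
ρ < 1, so Jacobi converges

0.6547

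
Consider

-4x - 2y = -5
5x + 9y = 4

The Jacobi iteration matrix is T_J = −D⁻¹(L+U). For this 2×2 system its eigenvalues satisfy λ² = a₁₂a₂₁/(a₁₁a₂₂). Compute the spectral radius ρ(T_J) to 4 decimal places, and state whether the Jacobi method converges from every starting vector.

a₁₂a₂₁/(a₁₁a₂₂) = (-2)·(5) / ((-4)·(9)) = 0.277778
ρ = √|0.277778| = √0.277778 = 0.5270
ρ < 1, so Jacobi converges

0.5270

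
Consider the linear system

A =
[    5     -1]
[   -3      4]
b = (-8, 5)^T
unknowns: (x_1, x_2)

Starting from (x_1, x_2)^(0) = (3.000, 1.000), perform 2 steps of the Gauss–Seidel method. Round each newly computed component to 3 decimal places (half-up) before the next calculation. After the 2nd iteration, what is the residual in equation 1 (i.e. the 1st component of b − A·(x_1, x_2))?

Iteration 1:
  x_1 = (-8 - (-1)·1.000) / (5) = -1.400
  x_2 = (5 - (-3)·-1.400) / (4) = 0.200
Iteration 2:
  x_1 = (-8 - (-1)·0.200) / (5) = -1.560
  x_2 = (5 - (-3)·-1.560) / (4) = 0.080
Residual b − A·x = (-0.120, 0.000)

-0.120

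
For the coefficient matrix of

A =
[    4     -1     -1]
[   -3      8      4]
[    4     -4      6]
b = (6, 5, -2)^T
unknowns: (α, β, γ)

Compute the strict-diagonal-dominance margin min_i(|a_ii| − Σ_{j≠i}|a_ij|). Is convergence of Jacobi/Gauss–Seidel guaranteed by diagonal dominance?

row 1: |4| − (1+1) = 2
row 2: |8| − (3+4) = 1
row 3: |6| − (4+4) = -2
minimum over rows = -2 → not strictly diagonally dominant

-2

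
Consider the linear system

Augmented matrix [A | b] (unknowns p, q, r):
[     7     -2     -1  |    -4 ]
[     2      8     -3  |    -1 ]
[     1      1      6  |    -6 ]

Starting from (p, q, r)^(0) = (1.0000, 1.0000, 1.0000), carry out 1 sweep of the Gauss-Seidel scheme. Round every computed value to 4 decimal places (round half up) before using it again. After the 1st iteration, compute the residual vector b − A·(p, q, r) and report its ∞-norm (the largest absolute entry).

Iteration 1:
  p = (-4 - (-2)·1.0000 - (-1)·1.0000) / (7) = -0.1429
  q = (-1 - (2)·-0.1429 - (-3)·1.0000) / (8) = 0.2857
  r = (-6 - (1)·-0.1429 - (1)·0.2857) / (6) = -1.0238
Residual b − A·x = (-3.4521, -6.0712, 0.0000); ∞-norm = 6.0712

6.0712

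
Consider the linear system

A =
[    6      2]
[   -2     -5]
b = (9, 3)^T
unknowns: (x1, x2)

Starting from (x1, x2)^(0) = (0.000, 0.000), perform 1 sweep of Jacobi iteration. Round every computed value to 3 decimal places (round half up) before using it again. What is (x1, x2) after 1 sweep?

(1.500, -0.600)

Iteration 1:
  x1 = (9 - (2)·0.000) / (6) = 1.500
  x2 = (3 - (-2)·0.000) / (-5) = -0.600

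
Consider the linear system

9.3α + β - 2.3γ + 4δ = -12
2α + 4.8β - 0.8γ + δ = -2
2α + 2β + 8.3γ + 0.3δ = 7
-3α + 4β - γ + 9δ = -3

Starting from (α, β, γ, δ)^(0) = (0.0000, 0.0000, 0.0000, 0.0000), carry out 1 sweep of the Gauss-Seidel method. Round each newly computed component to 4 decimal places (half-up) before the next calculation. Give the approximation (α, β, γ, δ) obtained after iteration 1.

Iteration 1:
  α = (-12 - (1)·0.0000 - (-2.3)·0.0000 - (4)·0.0000) / (9.3) = -1.2903
  β = (-2 - (2)·-1.2903 - (-0.8)·0.0000 - (1)·0.0000) / (4.8) = 0.1210
  γ = (7 - (2)·-1.2903 - (2)·0.1210 - (0.3)·0.0000) / (8.3) = 1.1251
  δ = (-3 - (-3)·-1.2903 - (4)·0.1210 - (-1)·1.1251) / (9) = -0.6922

(-1.2903, 0.1210, 1.1251, -0.6922)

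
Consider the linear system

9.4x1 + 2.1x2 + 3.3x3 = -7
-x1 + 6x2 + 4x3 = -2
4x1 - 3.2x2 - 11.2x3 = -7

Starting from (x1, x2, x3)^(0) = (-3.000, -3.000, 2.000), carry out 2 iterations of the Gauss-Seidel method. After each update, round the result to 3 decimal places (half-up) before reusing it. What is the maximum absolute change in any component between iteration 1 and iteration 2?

0.781

Iteration 1:
  x1 = (-7 - (2.1)·-3.000 - (3.3)·2.000) / (9.4) = -0.777
  x2 = (-2 - (-1)·-0.777 - (4)·2.000) / (6) = -1.796
  x3 = (-7 - (4)·-0.777 - (-3.2)·-1.796) / (-11.2) = 0.861
Iteration 2:
  x1 = (-7 - (2.1)·-1.796 - (3.3)·0.861) / (9.4) = -0.646
  x2 = (-2 - (-1)·-0.646 - (4)·0.861) / (6) = -1.015
  x3 = (-7 - (4)·-0.646 - (-3.2)·-1.015) / (-11.2) = 0.684
Change: (0.131, 0.781, -0.177) → max |·| = 0.781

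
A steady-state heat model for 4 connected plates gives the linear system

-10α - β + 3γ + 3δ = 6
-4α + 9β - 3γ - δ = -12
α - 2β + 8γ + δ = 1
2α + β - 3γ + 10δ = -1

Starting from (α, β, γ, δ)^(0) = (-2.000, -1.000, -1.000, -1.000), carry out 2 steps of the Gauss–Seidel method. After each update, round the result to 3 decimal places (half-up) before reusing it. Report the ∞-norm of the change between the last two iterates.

Iteration 1:
  α = (6 - (-1)·-1.000 - (3)·-1.000 - (3)·-1.000) / (-10) = -1.100
  β = (-12 - (-4)·-1.100 - (-3)·-1.000 - (-1)·-1.000) / (9) = -2.267
  γ = (1 - (1)·-1.100 - (-2)·-2.267 - (1)·-1.000) / (8) = -0.179
  δ = (-1 - (2)·-1.100 - (1)·-2.267 - (-3)·-0.179) / (10) = 0.293
Iteration 2:
  α = (6 - (-1)·-2.267 - (3)·-0.179 - (3)·0.293) / (-10) = -0.339
  β = (-12 - (-4)·-0.339 - (-3)·-0.179 - (-1)·0.293) / (9) = -1.511
  γ = (1 - (1)·-0.339 - (-2)·-1.511 - (1)·0.293) / (8) = -0.247
  δ = (-1 - (2)·-0.339 - (1)·-1.511 - (-3)·-0.247) / (10) = 0.045
Change: (0.761, 0.756, -0.068, -0.248) → max |·| = 0.761

0.761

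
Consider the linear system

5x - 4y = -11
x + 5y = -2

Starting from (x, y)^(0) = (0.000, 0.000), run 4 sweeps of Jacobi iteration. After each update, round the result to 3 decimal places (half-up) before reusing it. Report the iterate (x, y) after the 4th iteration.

(-2.117, 0.034)

Iteration 1:
  x = (-11 - (-4)·0.000) / (5) = -2.200
  y = (-2 - (1)·0.000) / (5) = -0.400
Iteration 2:
  x = (-11 - (-4)·-0.400) / (5) = -2.520
  y = (-2 - (1)·-2.200) / (5) = 0.040
Iteration 3:
  x = (-11 - (-4)·0.040) / (5) = -2.168
  y = (-2 - (1)·-2.520) / (5) = 0.104
Iteration 4:
  x = (-11 - (-4)·0.104) / (5) = -2.117
  y = (-2 - (1)·-2.168) / (5) = 0.034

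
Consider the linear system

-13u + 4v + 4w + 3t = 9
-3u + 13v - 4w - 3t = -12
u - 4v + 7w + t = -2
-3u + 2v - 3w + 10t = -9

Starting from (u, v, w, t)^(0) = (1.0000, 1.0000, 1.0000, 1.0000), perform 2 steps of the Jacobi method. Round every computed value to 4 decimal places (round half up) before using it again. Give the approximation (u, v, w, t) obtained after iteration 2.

Iteration 1:
  u = (9 - (4)·1.0000 - (4)·1.0000 - (3)·1.0000) / (-13) = 0.1538
  v = (-12 - (-3)·1.0000 - (-4)·1.0000 - (-3)·1.0000) / (13) = -0.1538
  w = (-2 - (1)·1.0000 - (-4)·1.0000 - (1)·1.0000) / (7) = 0.0000
  t = (-9 - (-3)·1.0000 - (2)·1.0000 - (-3)·1.0000) / (10) = -0.5000
Iteration 2:
  u = (9 - (4)·-0.1538 - (4)·0.0000 - (3)·-0.5000) / (-13) = -0.8550
  v = (-12 - (-3)·0.1538 - (-4)·0.0000 - (-3)·-0.5000) / (13) = -1.0030
  w = (-2 - (1)·0.1538 - (-4)·-0.1538 - (1)·-0.5000) / (7) = -0.3241
  t = (-9 - (-3)·0.1538 - (2)·-0.1538 - (-3)·0.0000) / (10) = -0.8231

(-0.8550, -1.0030, -0.3241, -0.8231)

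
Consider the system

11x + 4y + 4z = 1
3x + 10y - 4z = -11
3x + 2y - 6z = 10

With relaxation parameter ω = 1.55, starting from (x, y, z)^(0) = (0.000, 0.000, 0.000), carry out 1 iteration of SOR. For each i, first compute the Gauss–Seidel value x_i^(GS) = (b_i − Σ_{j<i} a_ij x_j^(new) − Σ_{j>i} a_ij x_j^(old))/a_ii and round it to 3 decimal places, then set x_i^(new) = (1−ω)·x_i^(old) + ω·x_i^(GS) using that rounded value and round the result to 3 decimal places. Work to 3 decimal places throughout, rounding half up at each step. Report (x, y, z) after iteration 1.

Iteration 1:
  x: GS value = (1 - (4)·0.000 - (4)·0.000) / (11) = 0.091;  x ← (1−ω)·0.000 + ω·0.091 = 0.141
  y: GS value = (-11 - (3)·0.141 - (-4)·0.000) / (10) = -1.142;  y ← (1−ω)·0.000 + ω·-1.142 = -1.770
  z: GS value = (10 - (3)·0.141 - (2)·-1.770) / (-6) = -2.186;  z ← (1−ω)·0.000 + ω·-2.186 = -3.388

(0.141, -1.770, -3.388)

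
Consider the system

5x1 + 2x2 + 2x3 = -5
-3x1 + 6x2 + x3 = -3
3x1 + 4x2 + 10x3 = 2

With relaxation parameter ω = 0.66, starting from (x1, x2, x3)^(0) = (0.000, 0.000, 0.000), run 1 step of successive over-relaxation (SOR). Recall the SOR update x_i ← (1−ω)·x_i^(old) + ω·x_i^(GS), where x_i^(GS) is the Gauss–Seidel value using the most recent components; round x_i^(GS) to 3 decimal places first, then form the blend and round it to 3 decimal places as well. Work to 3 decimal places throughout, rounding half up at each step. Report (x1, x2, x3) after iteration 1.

(-0.660, -0.548, 0.407)

Iteration 1:
  x1: GS value = (-5 - (2)·0.000 - (2)·0.000) / (5) = -1.000;  x1 ← (1−ω)·0.000 + ω·-1.000 = -0.660
  x2: GS value = (-3 - (-3)·-0.660 - (1)·0.000) / (6) = -0.830;  x2 ← (1−ω)·0.000 + ω·-0.830 = -0.548
  x3: GS value = (2 - (3)·-0.660 - (4)·-0.548) / (10) = 0.617;  x3 ← (1−ω)·0.000 + ω·0.617 = 0.407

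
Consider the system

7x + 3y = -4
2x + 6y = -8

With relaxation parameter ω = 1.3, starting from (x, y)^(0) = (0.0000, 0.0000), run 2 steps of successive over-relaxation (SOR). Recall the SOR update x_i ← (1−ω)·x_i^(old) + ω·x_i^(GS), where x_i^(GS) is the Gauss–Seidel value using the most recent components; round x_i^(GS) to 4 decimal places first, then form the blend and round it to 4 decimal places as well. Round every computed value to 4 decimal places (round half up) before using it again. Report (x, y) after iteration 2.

(0.2664, -1.4253)

Iteration 1:
  x: GS value = (-4 - (3)·0.0000) / (7) = -0.5714;  x ← (1−ω)·0.0000 + ω·-0.5714 = -0.7428
  y: GS value = (-8 - (2)·-0.7428) / (6) = -1.0857;  y ← (1−ω)·0.0000 + ω·-1.0857 = -1.4114
Iteration 2:
  x: GS value = (-4 - (3)·-1.4114) / (7) = 0.0335;  x ← (1−ω)·-0.7428 + ω·0.0335 = 0.2664
  y: GS value = (-8 - (2)·0.2664) / (6) = -1.4221;  y ← (1−ω)·-1.4114 + ω·-1.4221 = -1.4253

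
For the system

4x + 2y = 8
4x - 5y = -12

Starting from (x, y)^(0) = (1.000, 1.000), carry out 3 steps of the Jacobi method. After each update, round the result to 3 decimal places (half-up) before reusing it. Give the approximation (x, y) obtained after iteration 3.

Iteration 1:
  x = (8 - (2)·1.000) / (4) = 1.500
  y = (-12 - (4)·1.000) / (-5) = 3.200
Iteration 2:
  x = (8 - (2)·3.200) / (4) = 0.400
  y = (-12 - (4)·1.500) / (-5) = 3.600
Iteration 3:
  x = (8 - (2)·3.600) / (4) = 0.200
  y = (-12 - (4)·0.400) / (-5) = 2.720

(0.200, 2.720)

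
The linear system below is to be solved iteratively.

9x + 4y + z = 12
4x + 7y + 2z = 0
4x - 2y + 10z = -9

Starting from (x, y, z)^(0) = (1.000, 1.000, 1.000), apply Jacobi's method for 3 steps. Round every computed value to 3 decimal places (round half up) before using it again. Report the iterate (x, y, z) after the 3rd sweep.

Iteration 1:
  x = (12 - (4)·1.000 - (1)·1.000) / (9) = 0.778
  y = (0 - (4)·1.000 - (2)·1.000) / (7) = -0.857
  z = (-9 - (4)·1.000 - (-2)·1.000) / (10) = -1.100
Iteration 2:
  x = (12 - (4)·-0.857 - (1)·-1.100) / (9) = 1.836
  y = (0 - (4)·0.778 - (2)·-1.100) / (7) = -0.130
  z = (-9 - (4)·0.778 - (-2)·-0.857) / (10) = -1.383
Iteration 3:
  x = (12 - (4)·-0.130 - (1)·-1.383) / (9) = 1.545
  y = (0 - (4)·1.836 - (2)·-1.383) / (7) = -0.654
  z = (-9 - (4)·1.836 - (-2)·-0.130) / (10) = -1.660

(1.545, -0.654, -1.660)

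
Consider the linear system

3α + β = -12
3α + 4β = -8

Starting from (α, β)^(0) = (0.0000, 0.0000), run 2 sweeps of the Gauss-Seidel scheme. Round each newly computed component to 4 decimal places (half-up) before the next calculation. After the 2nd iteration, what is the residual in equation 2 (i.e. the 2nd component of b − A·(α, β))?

-0.0001

Iteration 1:
  α = (-12 - (1)·0.0000) / (3) = -4.0000
  β = (-8 - (3)·-4.0000) / (4) = 1.0000
Iteration 2:
  α = (-12 - (1)·1.0000) / (3) = -4.3333
  β = (-8 - (3)·-4.3333) / (4) = 1.2500
Residual b − A·x = (-0.2501, -0.0001)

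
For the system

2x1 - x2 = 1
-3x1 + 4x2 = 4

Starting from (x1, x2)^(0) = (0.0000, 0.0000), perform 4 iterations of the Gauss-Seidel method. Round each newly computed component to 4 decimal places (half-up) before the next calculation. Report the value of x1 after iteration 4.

1.5420

Iteration 1:
  x1 = (1 - (-1)·0.0000) / (2) = 0.5000
  x2 = (4 - (-3)·0.5000) / (4) = 1.3750
Iteration 2:
  x1 = (1 - (-1)·1.3750) / (2) = 1.1875
  x2 = (4 - (-3)·1.1875) / (4) = 1.8906
Iteration 3:
  x1 = (1 - (-1)·1.8906) / (2) = 1.4453
  x2 = (4 - (-3)·1.4453) / (4) = 2.0840
Iteration 4:
  x1 = (1 - (-1)·2.0840) / (2) = 1.5420
  x2 = (4 - (-3)·1.5420) / (4) = 2.1565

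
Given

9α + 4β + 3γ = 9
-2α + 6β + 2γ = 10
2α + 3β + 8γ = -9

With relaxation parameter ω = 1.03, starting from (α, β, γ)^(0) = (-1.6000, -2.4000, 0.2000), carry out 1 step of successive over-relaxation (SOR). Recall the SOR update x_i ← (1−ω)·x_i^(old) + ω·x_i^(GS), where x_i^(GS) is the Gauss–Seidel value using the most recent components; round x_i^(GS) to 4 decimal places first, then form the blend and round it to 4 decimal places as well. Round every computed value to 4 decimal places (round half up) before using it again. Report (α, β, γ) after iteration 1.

Iteration 1:
  α: GS value = (9 - (4)·-2.4000 - (3)·0.2000) / (9) = 2.0000;  α ← (1−ω)·-1.6000 + ω·2.0000 = 2.1080
  β: GS value = (10 - (-2)·2.1080 - (2)·0.2000) / (6) = 2.3027;  β ← (1−ω)·-2.4000 + ω·2.3027 = 2.4438
  γ: GS value = (-9 - (2)·2.1080 - (3)·2.4438) / (8) = -2.5684;  γ ← (1−ω)·0.2000 + ω·-2.5684 = -2.6515

(2.1080, 2.4438, -2.6515)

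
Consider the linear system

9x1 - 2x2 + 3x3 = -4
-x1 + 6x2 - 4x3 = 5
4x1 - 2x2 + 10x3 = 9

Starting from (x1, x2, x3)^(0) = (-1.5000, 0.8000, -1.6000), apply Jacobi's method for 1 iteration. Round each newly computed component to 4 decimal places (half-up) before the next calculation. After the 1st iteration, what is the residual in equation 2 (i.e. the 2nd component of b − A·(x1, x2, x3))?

Iteration 1:
  x1 = (-4 - (-2)·0.8000 - (3)·-1.6000) / (9) = 0.2667
  x2 = (5 - (-1)·-1.5000 - (-4)·-1.6000) / (6) = -0.4833
  x3 = (9 - (4)·-1.5000 - (-2)·0.8000) / (10) = 1.6600
Residual b − A·x = (-12.3469, 14.8065, -9.6334)

14.8065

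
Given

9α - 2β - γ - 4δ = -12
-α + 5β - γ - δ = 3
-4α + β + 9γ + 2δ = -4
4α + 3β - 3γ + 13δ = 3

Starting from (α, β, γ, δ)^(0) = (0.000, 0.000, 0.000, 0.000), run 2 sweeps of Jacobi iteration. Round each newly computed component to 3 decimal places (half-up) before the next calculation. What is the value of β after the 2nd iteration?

Iteration 1:
  α = (-12 - (-2)·0.000 - (-1)·0.000 - (-4)·0.000) / (9) = -1.333
  β = (3 - (-1)·0.000 - (-1)·0.000 - (-1)·0.000) / (5) = 0.600
  γ = (-4 - (-4)·0.000 - (1)·0.000 - (2)·0.000) / (9) = -0.444
  δ = (3 - (4)·0.000 - (3)·0.000 - (-3)·0.000) / (13) = 0.231
Iteration 2:
  α = (-12 - (-2)·0.600 - (-1)·-0.444 - (-4)·0.231) / (9) = -1.147
  β = (3 - (-1)·-1.333 - (-1)·-0.444 - (-1)·0.231) / (5) = 0.291
  γ = (-4 - (-4)·-1.333 - (1)·0.600 - (2)·0.231) / (9) = -1.155
  δ = (3 - (4)·-1.333 - (3)·0.600 - (-3)·-0.444) / (13) = 0.400

0.291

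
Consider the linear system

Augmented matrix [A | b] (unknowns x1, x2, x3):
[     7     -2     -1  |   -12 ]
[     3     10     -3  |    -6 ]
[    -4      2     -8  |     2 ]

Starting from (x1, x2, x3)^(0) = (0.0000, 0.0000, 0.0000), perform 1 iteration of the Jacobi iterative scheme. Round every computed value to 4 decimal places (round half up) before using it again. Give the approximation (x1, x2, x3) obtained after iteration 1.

(-1.7143, -0.6000, -0.2500)

Iteration 1:
  x1 = (-12 - (-2)·0.0000 - (-1)·0.0000) / (7) = -1.7143
  x2 = (-6 - (3)·0.0000 - (-3)·0.0000) / (10) = -0.6000
  x3 = (2 - (-4)·0.0000 - (2)·0.0000) / (-8) = -0.2500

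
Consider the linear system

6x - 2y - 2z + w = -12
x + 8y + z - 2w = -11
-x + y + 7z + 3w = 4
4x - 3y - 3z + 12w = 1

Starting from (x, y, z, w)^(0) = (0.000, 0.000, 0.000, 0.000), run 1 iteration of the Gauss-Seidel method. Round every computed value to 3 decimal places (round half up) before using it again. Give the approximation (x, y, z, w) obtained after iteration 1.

Iteration 1:
  x = (-12 - (-2)·0.000 - (-2)·0.000 - (1)·0.000) / (6) = -2.000
  y = (-11 - (1)·-2.000 - (1)·0.000 - (-2)·0.000) / (8) = -1.125
  z = (4 - (-1)·-2.000 - (1)·-1.125 - (3)·0.000) / (7) = 0.446
  w = (1 - (4)·-2.000 - (-3)·-1.125 - (-3)·0.446) / (12) = 0.580

(-2.000, -1.125, 0.446, 0.580)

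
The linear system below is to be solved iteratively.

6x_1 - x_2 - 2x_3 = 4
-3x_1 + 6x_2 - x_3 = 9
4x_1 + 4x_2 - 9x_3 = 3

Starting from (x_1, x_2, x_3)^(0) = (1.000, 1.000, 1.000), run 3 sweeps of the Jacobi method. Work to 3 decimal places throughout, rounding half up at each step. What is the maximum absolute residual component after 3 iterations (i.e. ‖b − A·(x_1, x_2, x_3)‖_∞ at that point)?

1.283

Iteration 1:
  x_1 = (4 - (-1)·1.000 - (-2)·1.000) / (6) = 1.167
  x_2 = (9 - (-3)·1.000 - (-1)·1.000) / (6) = 2.167
  x_3 = (3 - (4)·1.000 - (4)·1.000) / (-9) = 0.556
Iteration 2:
  x_1 = (4 - (-1)·2.167 - (-2)·0.556) / (6) = 1.213
  x_2 = (9 - (-3)·1.167 - (-1)·0.556) / (6) = 2.176
  x_3 = (3 - (4)·1.167 - (4)·2.167) / (-9) = 1.148
Iteration 3:
  x_1 = (4 - (-1)·2.176 - (-2)·1.148) / (6) = 1.412
  x_2 = (9 - (-3)·1.213 - (-1)·1.148) / (6) = 2.298
  x_3 = (3 - (4)·1.213 - (4)·2.176) / (-9) = 1.173
Residual b − A·x = (0.172, 0.621, -1.283); ∞-norm = 1.283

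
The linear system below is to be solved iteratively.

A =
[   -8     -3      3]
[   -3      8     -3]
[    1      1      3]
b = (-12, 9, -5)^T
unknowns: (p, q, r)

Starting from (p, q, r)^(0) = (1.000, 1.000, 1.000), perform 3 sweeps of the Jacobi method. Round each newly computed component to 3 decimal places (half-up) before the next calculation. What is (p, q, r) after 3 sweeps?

(0.148, 0.049, -1.912)

Iteration 1:
  p = (-12 - (-3)·1.000 - (3)·1.000) / (-8) = 1.500
  q = (9 - (-3)·1.000 - (-3)·1.000) / (8) = 1.875
  r = (-5 - (1)·1.000 - (1)·1.000) / (3) = -2.333
Iteration 2:
  p = (-12 - (-3)·1.875 - (3)·-2.333) / (-8) = -0.078
  q = (9 - (-3)·1.500 - (-3)·-2.333) / (8) = 0.813
  r = (-5 - (1)·1.500 - (1)·1.875) / (3) = -2.792
Iteration 3:
  p = (-12 - (-3)·0.813 - (3)·-2.792) / (-8) = 0.148
  q = (9 - (-3)·-0.078 - (-3)·-2.792) / (8) = 0.049
  r = (-5 - (1)·-0.078 - (1)·0.813) / (3) = -1.912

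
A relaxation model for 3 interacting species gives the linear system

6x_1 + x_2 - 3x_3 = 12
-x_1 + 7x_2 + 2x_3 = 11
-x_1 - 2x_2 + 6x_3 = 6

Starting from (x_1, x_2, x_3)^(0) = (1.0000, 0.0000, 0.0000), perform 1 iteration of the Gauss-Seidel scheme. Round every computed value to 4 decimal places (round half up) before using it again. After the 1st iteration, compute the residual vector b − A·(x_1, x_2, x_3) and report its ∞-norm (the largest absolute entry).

Iteration 1:
  x_1 = (12 - (1)·0.0000 - (-3)·0.0000) / (6) = 2.0000
  x_2 = (11 - (-1)·2.0000 - (2)·0.0000) / (7) = 1.8571
  x_3 = (6 - (-1)·2.0000 - (-2)·1.8571) / (6) = 1.9524
Residual b − A·x = (4.0001, -3.9045, -0.0002); ∞-norm = 4.0001

4.0001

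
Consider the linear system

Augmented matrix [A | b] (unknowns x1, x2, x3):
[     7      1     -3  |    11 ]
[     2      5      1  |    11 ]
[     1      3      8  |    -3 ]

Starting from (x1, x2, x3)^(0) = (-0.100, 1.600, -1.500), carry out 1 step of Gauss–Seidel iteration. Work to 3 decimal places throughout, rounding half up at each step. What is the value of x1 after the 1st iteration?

Iteration 1:
  x1 = (11 - (1)·1.600 - (-3)·-1.500) / (7) = 0.700
  x2 = (11 - (2)·0.700 - (1)·-1.500) / (5) = 2.220
  x3 = (-3 - (1)·0.700 - (3)·2.220) / (8) = -1.295

0.700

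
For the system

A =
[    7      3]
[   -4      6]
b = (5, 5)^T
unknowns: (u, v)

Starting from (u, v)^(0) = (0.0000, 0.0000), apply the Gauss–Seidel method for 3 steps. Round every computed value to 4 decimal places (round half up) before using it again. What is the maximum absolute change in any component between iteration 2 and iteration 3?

Iteration 1:
  u = (5 - (3)·0.0000) / (7) = 0.7143
  v = (5 - (-4)·0.7143) / (6) = 1.3095
Iteration 2:
  u = (5 - (3)·1.3095) / (7) = 0.1531
  v = (5 - (-4)·0.1531) / (6) = 0.9354
Iteration 3:
  u = (5 - (3)·0.9354) / (7) = 0.3134
  v = (5 - (-4)·0.3134) / (6) = 1.0423
Change: (0.1603, 0.1069) → max |·| = 0.1603

0.1603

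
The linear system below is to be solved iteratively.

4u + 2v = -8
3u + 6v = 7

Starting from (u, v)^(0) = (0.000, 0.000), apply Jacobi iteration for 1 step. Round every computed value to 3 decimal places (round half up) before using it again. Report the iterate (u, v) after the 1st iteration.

Iteration 1:
  u = (-8 - (2)·0.000) / (4) = -2.000
  v = (7 - (3)·0.000) / (6) = 1.167

(-2.000, 1.167)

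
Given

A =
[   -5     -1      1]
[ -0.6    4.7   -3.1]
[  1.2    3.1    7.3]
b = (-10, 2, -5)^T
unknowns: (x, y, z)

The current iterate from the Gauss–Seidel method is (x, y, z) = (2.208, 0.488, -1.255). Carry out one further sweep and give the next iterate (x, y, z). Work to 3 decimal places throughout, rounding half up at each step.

One sweep:
  x = (-10 - (-1)·0.488 - (1)·-1.255) / (-5) = 1.651
  y = (2 - (-0.6)·1.651 - (-3.1)·-1.255) / (4.7) = -0.191
  z = (-5 - (1.2)·1.651 - (3.1)·-0.191) / (7.3) = -0.875

(1.651, -0.191, -0.875)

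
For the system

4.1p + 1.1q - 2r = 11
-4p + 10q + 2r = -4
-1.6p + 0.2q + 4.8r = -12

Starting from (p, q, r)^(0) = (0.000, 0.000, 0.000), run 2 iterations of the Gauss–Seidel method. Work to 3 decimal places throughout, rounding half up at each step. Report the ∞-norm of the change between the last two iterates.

Iteration 1:
  p = (11 - (1.1)·0.000 - (-2)·0.000) / (4.1) = 2.683
  q = (-4 - (-4)·2.683 - (2)·0.000) / (10) = 0.673
  r = (-12 - (-1.6)·2.683 - (0.2)·0.673) / (4.8) = -1.634
Iteration 2:
  p = (11 - (1.1)·0.673 - (-2)·-1.634) / (4.1) = 1.705
  q = (-4 - (-4)·1.705 - (2)·-1.634) / (10) = 0.609
  r = (-12 - (-1.6)·1.705 - (0.2)·0.609) / (4.8) = -1.957
Change: (-0.978, -0.064, -0.323) → max |·| = 0.978

0.978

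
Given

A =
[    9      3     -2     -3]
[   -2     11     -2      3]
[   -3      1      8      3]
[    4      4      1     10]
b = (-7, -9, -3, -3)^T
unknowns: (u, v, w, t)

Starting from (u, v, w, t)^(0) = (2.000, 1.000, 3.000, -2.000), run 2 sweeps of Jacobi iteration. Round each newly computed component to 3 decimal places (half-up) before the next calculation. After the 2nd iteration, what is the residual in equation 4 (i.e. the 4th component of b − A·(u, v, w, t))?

6.156

Iteration 1:
  u = (-7 - (3)·1.000 - (-2)·3.000 - (-3)·-2.000) / (9) = -1.111
  v = (-9 - (-2)·2.000 - (-2)·3.000 - (3)·-2.000) / (11) = 0.636
  w = (-3 - (-3)·2.000 - (1)·1.000 - (3)·-2.000) / (8) = 1.000
  t = (-3 - (4)·2.000 - (4)·1.000 - (1)·3.000) / (10) = -1.800
Iteration 2:
  u = (-7 - (3)·0.636 - (-2)·1.000 - (-3)·-1.800) / (9) = -1.368
  v = (-9 - (-2)·-1.111 - (-2)·1.000 - (3)·-1.800) / (11) = -0.347
  w = (-3 - (-3)·-1.111 - (1)·0.636 - (3)·-1.800) / (8) = -0.196
  t = (-3 - (4)·-1.111 - (4)·0.636 - (1)·1.000) / (10) = -0.210
Residual b − A·x = (5.331, -7.681, -4.559, 6.156)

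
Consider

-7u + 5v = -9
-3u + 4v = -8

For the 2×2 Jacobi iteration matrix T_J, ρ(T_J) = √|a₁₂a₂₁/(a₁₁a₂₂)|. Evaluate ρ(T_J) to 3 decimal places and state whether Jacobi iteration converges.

a₁₂a₂₁/(a₁₁a₂₂) = (5)·(-3) / ((-7)·(4)) = 0.535714
ρ = √|0.535714| = √0.535714 = 0.732
ρ < 1, so Jacobi converges

0.732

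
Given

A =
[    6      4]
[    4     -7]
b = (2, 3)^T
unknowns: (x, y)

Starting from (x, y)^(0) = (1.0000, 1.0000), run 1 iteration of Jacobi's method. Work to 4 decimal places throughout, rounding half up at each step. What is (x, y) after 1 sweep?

Iteration 1:
  x = (2 - (4)·1.0000) / (6) = -0.3333
  y = (3 - (4)·1.0000) / (-7) = 0.1429

(-0.3333, 0.1429)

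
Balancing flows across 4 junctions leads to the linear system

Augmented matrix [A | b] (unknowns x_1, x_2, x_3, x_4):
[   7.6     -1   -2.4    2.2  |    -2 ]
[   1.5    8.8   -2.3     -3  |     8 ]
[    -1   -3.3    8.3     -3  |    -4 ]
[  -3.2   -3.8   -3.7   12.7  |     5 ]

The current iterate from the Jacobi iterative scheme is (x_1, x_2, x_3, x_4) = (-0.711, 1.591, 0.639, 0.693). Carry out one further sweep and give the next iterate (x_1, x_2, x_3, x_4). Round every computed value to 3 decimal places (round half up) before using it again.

One sweep:
  x_1 = (-2 - (-1)·1.591 - (-2.4)·0.639 - (2.2)·0.693) / (7.6) = -0.053
  x_2 = (8 - (1.5)·-0.711 - (-2.3)·0.639 - (-3)·0.693) / (8.8) = 1.434
  x_3 = (-4 - (-1)·-0.711 - (-3.3)·1.591 - (-3)·0.693) / (8.3) = 0.315
  x_4 = (5 - (-3.2)·-0.711 - (-3.8)·1.591 - (-3.7)·0.639) / (12.7) = 0.877

(-0.053, 1.434, 0.315, 0.877)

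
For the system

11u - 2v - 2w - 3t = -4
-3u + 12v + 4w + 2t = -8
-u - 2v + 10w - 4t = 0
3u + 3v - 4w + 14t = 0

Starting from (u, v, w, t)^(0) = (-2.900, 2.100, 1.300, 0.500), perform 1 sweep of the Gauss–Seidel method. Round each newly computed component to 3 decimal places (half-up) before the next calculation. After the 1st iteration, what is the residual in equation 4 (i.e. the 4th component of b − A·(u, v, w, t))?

0.003

Iteration 1:
  u = (-4 - (-2)·2.100 - (-2)·1.300 - (-3)·0.500) / (11) = 0.391
  v = (-8 - (-3)·0.391 - (4)·1.300 - (2)·0.500) / (12) = -1.086
  w = (0 - (-1)·0.391 - (-2)·-1.086 - (-4)·0.500) / (10) = 0.022
  t = (0 - (3)·0.391 - (3)·-1.086 - (-4)·0.022) / (14) = 0.155
Residual b − A·x = (-9.964, 5.807, -1.381, 0.003)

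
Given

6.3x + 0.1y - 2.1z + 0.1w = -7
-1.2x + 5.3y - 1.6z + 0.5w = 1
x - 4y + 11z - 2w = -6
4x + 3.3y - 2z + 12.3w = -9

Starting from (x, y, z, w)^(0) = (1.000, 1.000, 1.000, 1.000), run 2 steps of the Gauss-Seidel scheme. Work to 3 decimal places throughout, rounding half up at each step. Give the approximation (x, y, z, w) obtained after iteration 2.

Iteration 1:
  x = (-7 - (0.1)·1.000 - (-2.1)·1.000 - (0.1)·1.000) / (6.3) = -0.810
  y = (1 - (-1.2)·-0.810 - (-1.6)·1.000 - (0.5)·1.000) / (5.3) = 0.213
  z = (-6 - (1)·-0.810 - (-4)·0.213 - (-2)·1.000) / (11) = -0.213
  w = (-9 - (4)·-0.810 - (3.3)·0.213 - (-2)·-0.213) / (12.3) = -0.560
Iteration 2:
  x = (-7 - (0.1)·0.213 - (-2.1)·-0.213 - (0.1)·-0.560) / (6.3) = -1.177
  y = (1 - (-1.2)·-1.177 - (-1.6)·-0.213 - (0.5)·-0.560) / (5.3) = -0.089
  z = (-6 - (1)·-1.177 - (-4)·-0.089 - (-2)·-0.560) / (11) = -0.573
  w = (-9 - (4)·-1.177 - (3.3)·-0.089 - (-2)·-0.573) / (12.3) = -0.418

(-1.177, -0.089, -0.573, -0.418)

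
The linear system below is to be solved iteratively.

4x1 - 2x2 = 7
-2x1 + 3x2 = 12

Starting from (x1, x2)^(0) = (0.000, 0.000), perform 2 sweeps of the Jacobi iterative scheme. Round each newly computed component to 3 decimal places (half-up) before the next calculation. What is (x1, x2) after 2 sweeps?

Iteration 1:
  x1 = (7 - (-2)·0.000) / (4) = 1.750
  x2 = (12 - (-2)·0.000) / (3) = 4.000
Iteration 2:
  x1 = (7 - (-2)·4.000) / (4) = 3.750
  x2 = (12 - (-2)·1.750) / (3) = 5.167

(3.750, 5.167)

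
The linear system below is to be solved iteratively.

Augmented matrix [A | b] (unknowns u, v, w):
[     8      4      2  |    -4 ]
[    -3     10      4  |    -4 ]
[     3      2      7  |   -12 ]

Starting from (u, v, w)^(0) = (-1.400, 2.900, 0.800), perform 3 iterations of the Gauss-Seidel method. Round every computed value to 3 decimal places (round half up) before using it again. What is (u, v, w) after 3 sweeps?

(0.025, 0.324, -1.818)

Iteration 1:
  u = (-4 - (4)·2.900 - (2)·0.800) / (8) = -2.150
  v = (-4 - (-3)·-2.150 - (4)·0.800) / (10) = -1.365
  w = (-12 - (3)·-2.150 - (2)·-1.365) / (7) = -0.403
Iteration 2:
  u = (-4 - (4)·-1.365 - (2)·-0.403) / (8) = 0.283
  v = (-4 - (-3)·0.283 - (4)·-0.403) / (10) = -0.154
  w = (-12 - (3)·0.283 - (2)·-0.154) / (7) = -1.792
Iteration 3:
  u = (-4 - (4)·-0.154 - (2)·-1.792) / (8) = 0.025
  v = (-4 - (-3)·0.025 - (4)·-1.792) / (10) = 0.324
  w = (-12 - (3)·0.025 - (2)·0.324) / (7) = -1.818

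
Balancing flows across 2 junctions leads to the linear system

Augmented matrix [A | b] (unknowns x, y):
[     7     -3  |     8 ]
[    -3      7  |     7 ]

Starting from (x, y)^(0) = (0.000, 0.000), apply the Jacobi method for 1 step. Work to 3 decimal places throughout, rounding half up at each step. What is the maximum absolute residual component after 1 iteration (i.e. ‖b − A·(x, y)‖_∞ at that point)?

3.429

Iteration 1:
  x = (8 - (-3)·0.000) / (7) = 1.143
  y = (7 - (-3)·0.000) / (7) = 1.000
Residual b − A·x = (2.999, 3.429); ∞-norm = 3.429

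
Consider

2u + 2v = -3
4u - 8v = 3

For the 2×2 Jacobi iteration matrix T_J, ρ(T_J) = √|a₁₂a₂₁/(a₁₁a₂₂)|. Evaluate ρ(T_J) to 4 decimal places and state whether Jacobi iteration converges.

a₁₂a₂₁/(a₁₁a₂₂) = (2)·(4) / ((2)·(-8)) = -0.500000
ρ = √|-0.500000| = √0.500000 = 0.7071
ρ < 1, so Jacobi converges

0.7071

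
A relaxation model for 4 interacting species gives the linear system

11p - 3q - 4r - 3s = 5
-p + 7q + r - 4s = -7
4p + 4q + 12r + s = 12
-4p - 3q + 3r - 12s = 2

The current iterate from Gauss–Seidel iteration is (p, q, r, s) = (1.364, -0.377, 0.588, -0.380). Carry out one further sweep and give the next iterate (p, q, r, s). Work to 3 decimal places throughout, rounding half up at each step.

One sweep:
  p = (5 - (-3)·-0.377 - (-4)·0.588 - (-3)·-0.380) / (11) = 0.462
  q = (-7 - (-1)·0.462 - (1)·0.588 - (-4)·-0.380) / (7) = -1.235
  r = (12 - (4)·0.462 - (4)·-1.235 - (1)·-0.380) / (12) = 1.289
  s = (2 - (-4)·0.462 - (-3)·-1.235 - (3)·1.289) / (-12) = 0.310

(0.462, -1.235, 1.289, 0.310)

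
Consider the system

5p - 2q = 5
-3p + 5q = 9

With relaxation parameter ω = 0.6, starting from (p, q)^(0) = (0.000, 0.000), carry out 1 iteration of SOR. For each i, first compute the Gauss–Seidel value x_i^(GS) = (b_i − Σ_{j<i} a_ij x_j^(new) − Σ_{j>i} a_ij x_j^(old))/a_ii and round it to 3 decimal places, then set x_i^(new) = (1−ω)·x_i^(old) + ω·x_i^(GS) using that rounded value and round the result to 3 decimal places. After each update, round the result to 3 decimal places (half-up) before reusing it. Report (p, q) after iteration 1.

(0.600, 1.296)

Iteration 1:
  p: GS value = (5 - (-2)·0.000) / (5) = 1.000;  p ← (1−ω)·0.000 + ω·1.000 = 0.600
  q: GS value = (9 - (-3)·0.600) / (5) = 2.160;  q ← (1−ω)·0.000 + ω·2.160 = 1.296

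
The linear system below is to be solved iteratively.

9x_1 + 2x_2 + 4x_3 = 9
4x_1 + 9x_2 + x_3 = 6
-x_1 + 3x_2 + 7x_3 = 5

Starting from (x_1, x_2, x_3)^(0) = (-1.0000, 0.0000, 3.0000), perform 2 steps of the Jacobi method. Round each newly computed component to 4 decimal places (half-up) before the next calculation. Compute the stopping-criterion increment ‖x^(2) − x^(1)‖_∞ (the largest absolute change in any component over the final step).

Iteration 1:
  x_1 = (9 - (2)·0.0000 - (4)·3.0000) / (9) = -0.3333
  x_2 = (6 - (4)·-1.0000 - (1)·3.0000) / (9) = 0.7778
  x_3 = (5 - (-1)·-1.0000 - (3)·0.0000) / (7) = 0.5714
Iteration 2:
  x_1 = (9 - (2)·0.7778 - (4)·0.5714) / (9) = 0.5732
  x_2 = (6 - (4)·-0.3333 - (1)·0.5714) / (9) = 0.7513
  x_3 = (5 - (-1)·-0.3333 - (3)·0.7778) / (7) = 0.3333
Change: (0.9065, -0.0265, -0.2381) → max |·| = 0.9065

0.9065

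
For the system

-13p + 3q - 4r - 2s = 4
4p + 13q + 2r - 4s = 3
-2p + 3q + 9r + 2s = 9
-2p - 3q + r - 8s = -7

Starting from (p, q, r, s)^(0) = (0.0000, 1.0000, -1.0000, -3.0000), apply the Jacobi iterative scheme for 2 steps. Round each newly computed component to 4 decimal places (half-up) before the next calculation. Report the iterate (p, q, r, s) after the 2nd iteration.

(-0.8999, -0.0720, 1.2500, 1.0705)

Iteration 1:
  p = (4 - (3)·1.0000 - (-4)·-1.0000 - (-2)·-3.0000) / (-13) = 0.6923
  q = (3 - (4)·0.0000 - (2)·-1.0000 - (-4)·-3.0000) / (13) = -0.5385
  r = (9 - (-2)·0.0000 - (3)·1.0000 - (2)·-3.0000) / (9) = 1.3333
  s = (-7 - (-2)·0.0000 - (-3)·1.0000 - (1)·-1.0000) / (-8) = 0.3750
Iteration 2:
  p = (4 - (3)·-0.5385 - (-4)·1.3333 - (-2)·0.3750) / (-13) = -0.8999
  q = (3 - (4)·0.6923 - (2)·1.3333 - (-4)·0.3750) / (13) = -0.0720
  r = (9 - (-2)·0.6923 - (3)·-0.5385 - (2)·0.3750) / (9) = 1.2500
  s = (-7 - (-2)·0.6923 - (-3)·-0.5385 - (1)·1.3333) / (-8) = 1.0705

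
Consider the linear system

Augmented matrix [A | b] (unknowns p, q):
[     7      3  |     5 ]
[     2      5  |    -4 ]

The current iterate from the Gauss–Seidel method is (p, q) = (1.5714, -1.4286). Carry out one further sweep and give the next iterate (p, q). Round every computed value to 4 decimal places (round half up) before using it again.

One sweep:
  p = (5 - (3)·-1.4286) / (7) = 1.3265
  q = (-4 - (2)·1.3265) / (5) = -1.3306

(1.3265, -1.3306)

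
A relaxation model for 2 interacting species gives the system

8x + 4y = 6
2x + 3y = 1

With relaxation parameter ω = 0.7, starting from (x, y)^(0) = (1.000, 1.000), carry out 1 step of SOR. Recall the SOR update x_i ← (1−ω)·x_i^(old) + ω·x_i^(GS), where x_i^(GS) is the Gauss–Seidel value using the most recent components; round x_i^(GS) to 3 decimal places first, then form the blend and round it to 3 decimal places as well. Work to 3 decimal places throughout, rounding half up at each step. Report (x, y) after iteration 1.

(0.475, 0.312)

Iteration 1:
  x: GS value = (6 - (4)·1.000) / (8) = 0.250;  x ← (1−ω)·1.000 + ω·0.250 = 0.475
  y: GS value = (1 - (2)·0.475) / (3) = 0.017;  y ← (1−ω)·1.000 + ω·0.017 = 0.312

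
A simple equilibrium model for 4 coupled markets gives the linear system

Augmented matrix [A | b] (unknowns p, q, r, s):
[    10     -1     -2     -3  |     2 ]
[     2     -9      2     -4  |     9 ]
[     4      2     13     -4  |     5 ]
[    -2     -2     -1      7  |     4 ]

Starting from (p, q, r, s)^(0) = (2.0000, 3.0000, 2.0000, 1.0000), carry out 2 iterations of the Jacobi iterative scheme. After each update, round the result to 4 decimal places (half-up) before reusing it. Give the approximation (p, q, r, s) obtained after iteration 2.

(0.7532, -1.8347, 0.8042, 0.7006)

Iteration 1:
  p = (2 - (-1)·3.0000 - (-2)·2.0000 - (-3)·1.0000) / (10) = 1.2000
  q = (9 - (2)·2.0000 - (2)·2.0000 - (-4)·1.0000) / (-9) = -0.5556
  r = (5 - (4)·2.0000 - (2)·3.0000 - (-4)·1.0000) / (13) = -0.3846
  s = (4 - (-2)·2.0000 - (-2)·3.0000 - (-1)·2.0000) / (7) = 2.2857
Iteration 2:
  p = (2 - (-1)·-0.5556 - (-2)·-0.3846 - (-3)·2.2857) / (10) = 0.7532
  q = (9 - (2)·1.2000 - (2)·-0.3846 - (-4)·2.2857) / (-9) = -1.8347
  r = (5 - (4)·1.2000 - (2)·-0.5556 - (-4)·2.2857) / (13) = 0.8042
  s = (4 - (-2)·1.2000 - (-2)·-0.5556 - (-1)·-0.3846) / (7) = 0.7006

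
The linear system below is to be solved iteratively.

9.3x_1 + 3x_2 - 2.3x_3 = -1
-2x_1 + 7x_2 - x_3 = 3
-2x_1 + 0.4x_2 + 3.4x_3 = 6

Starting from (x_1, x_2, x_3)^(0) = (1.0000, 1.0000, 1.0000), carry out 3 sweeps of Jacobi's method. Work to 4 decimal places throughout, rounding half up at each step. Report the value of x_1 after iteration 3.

0.0529

Iteration 1:
  x_1 = (-1 - (3)·1.0000 - (-2.3)·1.0000) / (9.3) = -0.1828
  x_2 = (3 - (-2)·1.0000 - (-1)·1.0000) / (7) = 0.8571
  x_3 = (6 - (-2)·1.0000 - (0.4)·1.0000) / (3.4) = 2.2353
Iteration 2:
  x_1 = (-1 - (3)·0.8571 - (-2.3)·2.2353) / (9.3) = 0.1688
  x_2 = (3 - (-2)·-0.1828 - (-1)·2.2353) / (7) = 0.6957
  x_3 = (6 - (-2)·-0.1828 - (0.4)·0.8571) / (3.4) = 1.5563
Iteration 3:
  x_1 = (-1 - (3)·0.6957 - (-2.3)·1.5563) / (9.3) = 0.0529
  x_2 = (3 - (-2)·0.1688 - (-1)·1.5563) / (7) = 0.6991
  x_3 = (6 - (-2)·0.1688 - (0.4)·0.6957) / (3.4) = 1.7822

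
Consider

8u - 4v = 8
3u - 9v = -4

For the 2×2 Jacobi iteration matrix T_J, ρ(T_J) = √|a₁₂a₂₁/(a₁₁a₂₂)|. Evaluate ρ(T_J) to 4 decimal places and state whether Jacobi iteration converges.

a₁₂a₂₁/(a₁₁a₂₂) = (-4)·(3) / ((8)·(-9)) = 0.166667
ρ = √|0.166667| = √0.166667 = 0.4082
ρ < 1, so Jacobi converges

0.4082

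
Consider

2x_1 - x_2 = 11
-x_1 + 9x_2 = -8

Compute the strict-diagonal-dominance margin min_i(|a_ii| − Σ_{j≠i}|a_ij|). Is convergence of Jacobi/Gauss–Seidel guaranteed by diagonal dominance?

row 1: |2| − (1) = 1
row 2: |9| − (1) = 8
minimum over rows = 1 → strictly diagonally dominant (convergence guaranteed)

1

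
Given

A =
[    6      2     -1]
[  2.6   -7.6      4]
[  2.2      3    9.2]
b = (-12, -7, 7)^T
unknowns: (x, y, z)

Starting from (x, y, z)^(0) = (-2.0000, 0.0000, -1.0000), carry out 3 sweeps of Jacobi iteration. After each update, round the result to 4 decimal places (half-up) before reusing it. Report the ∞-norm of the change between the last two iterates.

0.4780

Iteration 1:
  x = (-12 - (2)·0.0000 - (-1)·-1.0000) / (6) = -2.1667
  y = (-7 - (2.6)·-2.0000 - (4)·-1.0000) / (-7.6) = -0.2895
  z = (7 - (2.2)·-2.0000 - (3)·0.0000) / (9.2) = 1.2391
Iteration 2:
  x = (-12 - (2)·-0.2895 - (-1)·1.2391) / (6) = -1.6970
  y = (-7 - (2.6)·-2.1667 - (4)·1.2391) / (-7.6) = 0.8320
  z = (7 - (2.2)·-2.1667 - (3)·-0.2895) / (9.2) = 1.3734
Iteration 3:
  x = (-12 - (2)·0.8320 - (-1)·1.3734) / (6) = -2.0484
  y = (-7 - (2.6)·-1.6970 - (4)·1.3734) / (-7.6) = 1.0633
  z = (7 - (2.2)·-1.6970 - (3)·0.8320) / (9.2) = 0.8954
Change: (-0.3514, 0.2313, -0.4780) → max |·| = 0.4780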